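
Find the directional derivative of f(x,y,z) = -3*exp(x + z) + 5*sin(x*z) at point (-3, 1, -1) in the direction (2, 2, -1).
5*cos(3)/3 - exp(-4)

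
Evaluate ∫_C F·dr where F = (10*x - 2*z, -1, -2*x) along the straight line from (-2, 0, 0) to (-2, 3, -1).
-7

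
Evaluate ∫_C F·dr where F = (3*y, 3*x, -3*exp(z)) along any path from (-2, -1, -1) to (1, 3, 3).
-3*exp(3) + 3*exp(-1) + 3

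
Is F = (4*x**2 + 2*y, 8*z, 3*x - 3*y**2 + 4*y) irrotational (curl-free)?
No, ∇×F = (-6*y - 4, -3, -2)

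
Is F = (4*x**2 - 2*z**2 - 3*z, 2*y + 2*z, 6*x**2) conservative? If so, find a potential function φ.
No, ∇×F = (-2, -12*x - 4*z - 3, 0) ≠ 0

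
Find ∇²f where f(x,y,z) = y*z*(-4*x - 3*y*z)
-6*y**2 - 6*z**2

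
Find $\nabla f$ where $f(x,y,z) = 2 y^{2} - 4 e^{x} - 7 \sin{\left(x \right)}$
(-4*exp(x) - 7*cos(x), 4*y, 0)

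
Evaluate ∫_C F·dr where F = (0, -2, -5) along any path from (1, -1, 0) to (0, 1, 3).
-19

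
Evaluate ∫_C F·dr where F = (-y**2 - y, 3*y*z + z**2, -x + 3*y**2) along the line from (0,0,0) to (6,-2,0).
-2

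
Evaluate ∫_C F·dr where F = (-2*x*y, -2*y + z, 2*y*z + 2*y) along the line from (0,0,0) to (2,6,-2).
-54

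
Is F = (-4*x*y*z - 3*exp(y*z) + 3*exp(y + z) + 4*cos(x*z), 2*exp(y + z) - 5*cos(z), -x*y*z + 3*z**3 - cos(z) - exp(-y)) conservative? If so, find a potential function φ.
No, ∇×F = (-x*z - 2*exp(y + z) - 5*sin(z) + exp(-y), -4*x*y - 4*x*sin(x*z) + y*z - 3*y*exp(y*z) + 3*exp(y + z), 4*x*z + 3*z*exp(y*z) - 3*exp(y + z)) ≠ 0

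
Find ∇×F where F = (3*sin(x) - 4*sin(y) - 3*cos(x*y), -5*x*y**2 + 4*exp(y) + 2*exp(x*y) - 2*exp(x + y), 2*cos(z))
(0, 0, -3*x*sin(x*y) - 5*y**2 + 2*y*exp(x*y) - 2*exp(x + y) + 4*cos(y))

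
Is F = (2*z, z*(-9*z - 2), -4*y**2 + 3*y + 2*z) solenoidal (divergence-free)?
No, ∇·F = 2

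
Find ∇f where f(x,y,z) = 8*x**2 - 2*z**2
(16*x, 0, -4*z)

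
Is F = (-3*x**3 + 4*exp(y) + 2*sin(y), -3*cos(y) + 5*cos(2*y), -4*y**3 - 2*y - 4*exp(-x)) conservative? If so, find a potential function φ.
No, ∇×F = (-12*y**2 - 2, -4*exp(-x), -4*exp(y) - 2*cos(y)) ≠ 0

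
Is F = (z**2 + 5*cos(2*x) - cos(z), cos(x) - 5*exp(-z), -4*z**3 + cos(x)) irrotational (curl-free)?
No, ∇×F = (-5*exp(-z), 2*z + sin(x) + sin(z), -sin(x))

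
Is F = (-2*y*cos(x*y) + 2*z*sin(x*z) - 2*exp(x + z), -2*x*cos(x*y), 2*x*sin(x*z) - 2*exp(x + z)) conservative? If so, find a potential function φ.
Yes, F is conservative. φ = -2*exp(x + z) - 2*sin(x*y) - 2*cos(x*z)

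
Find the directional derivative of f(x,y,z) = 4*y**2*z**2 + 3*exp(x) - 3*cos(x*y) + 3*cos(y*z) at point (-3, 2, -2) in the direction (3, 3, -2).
sqrt(22)*(9*exp(3)*sin(6) + 9 - 30*exp(3)*sin(4) + 320*exp(3))*exp(-3)/22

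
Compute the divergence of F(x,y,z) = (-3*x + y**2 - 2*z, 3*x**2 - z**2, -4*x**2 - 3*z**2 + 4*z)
1 - 6*z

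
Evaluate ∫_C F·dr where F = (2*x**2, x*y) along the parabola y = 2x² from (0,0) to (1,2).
34/15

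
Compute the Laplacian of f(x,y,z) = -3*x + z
0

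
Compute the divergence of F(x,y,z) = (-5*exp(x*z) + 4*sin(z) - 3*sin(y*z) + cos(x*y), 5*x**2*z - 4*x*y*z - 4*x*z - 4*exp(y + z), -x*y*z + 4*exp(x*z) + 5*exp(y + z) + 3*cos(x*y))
-x*y - 4*x*z + 4*x*exp(x*z) - y*sin(x*y) - 5*z*exp(x*z) + exp(y + z)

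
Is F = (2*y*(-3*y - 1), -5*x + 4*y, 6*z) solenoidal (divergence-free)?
No, ∇·F = 10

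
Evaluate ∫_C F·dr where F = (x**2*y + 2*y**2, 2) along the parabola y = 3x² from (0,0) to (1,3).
51/5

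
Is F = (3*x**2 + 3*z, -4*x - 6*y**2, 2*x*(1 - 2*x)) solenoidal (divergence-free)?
No, ∇·F = 6*x - 12*y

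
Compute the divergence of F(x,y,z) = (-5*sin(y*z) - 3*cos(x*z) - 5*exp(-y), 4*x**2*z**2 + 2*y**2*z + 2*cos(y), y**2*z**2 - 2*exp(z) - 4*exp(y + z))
2*y**2*z + 4*y*z + 3*z*sin(x*z) - 2*exp(z) - 4*exp(y + z) - 2*sin(y)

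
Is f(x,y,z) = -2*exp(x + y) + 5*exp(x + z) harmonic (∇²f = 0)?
No, ∇²f = -4*exp(x + y) + 10*exp(x + z)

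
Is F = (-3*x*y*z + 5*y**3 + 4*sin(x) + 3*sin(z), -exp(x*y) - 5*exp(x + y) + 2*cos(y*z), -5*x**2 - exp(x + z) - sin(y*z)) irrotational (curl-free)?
No, ∇×F = (2*y*sin(y*z) - z*cos(y*z), -3*x*y + 10*x + exp(x + z) + 3*cos(z), 3*x*z - 15*y**2 - y*exp(x*y) - 5*exp(x + y))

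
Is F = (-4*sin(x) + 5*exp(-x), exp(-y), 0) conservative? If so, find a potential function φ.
Yes, F is conservative. φ = 4*cos(x) - exp(-y) - 5*exp(-x)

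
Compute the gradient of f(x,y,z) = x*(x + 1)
(2*x + 1, 0, 0)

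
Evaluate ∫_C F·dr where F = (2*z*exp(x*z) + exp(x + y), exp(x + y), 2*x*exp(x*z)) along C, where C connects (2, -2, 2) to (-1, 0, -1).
-2*exp(4) - 1 + exp(-1) + 2*E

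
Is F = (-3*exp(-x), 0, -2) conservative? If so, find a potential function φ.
Yes, F is conservative. φ = -2*z + 3*exp(-x)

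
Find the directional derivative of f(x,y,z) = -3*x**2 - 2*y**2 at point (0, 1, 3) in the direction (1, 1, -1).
-4*sqrt(3)/3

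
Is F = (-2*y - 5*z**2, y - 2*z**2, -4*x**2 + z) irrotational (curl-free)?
No, ∇×F = (4*z, 8*x - 10*z, 2)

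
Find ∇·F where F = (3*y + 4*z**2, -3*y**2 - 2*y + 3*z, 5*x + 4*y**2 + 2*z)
-6*y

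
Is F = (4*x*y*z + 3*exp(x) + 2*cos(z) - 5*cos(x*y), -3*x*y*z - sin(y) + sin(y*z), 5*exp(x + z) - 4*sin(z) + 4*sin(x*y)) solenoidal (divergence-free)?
No, ∇·F = -3*x*z + 4*y*z + 5*y*sin(x*y) + z*cos(y*z) + 3*exp(x) + 5*exp(x + z) - cos(y) - 4*cos(z)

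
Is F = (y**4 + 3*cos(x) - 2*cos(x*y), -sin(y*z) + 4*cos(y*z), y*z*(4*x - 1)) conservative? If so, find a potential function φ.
No, ∇×F = (4*y*sin(y*z) + y*cos(y*z) + z*(4*x - 1), -4*y*z, -2*x*sin(x*y) - 4*y**3) ≠ 0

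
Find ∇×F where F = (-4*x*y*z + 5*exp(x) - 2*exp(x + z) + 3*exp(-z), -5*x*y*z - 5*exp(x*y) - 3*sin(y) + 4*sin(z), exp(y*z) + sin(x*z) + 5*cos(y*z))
(5*x*y + z*exp(y*z) - 5*z*sin(y*z) - 4*cos(z), -4*x*y - z*cos(x*z) - 2*exp(x + z) - 3*exp(-z), 4*x*z - 5*y*z - 5*y*exp(x*y))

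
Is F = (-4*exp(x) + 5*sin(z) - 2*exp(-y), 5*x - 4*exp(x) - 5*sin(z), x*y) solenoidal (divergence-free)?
No, ∇·F = -4*exp(x)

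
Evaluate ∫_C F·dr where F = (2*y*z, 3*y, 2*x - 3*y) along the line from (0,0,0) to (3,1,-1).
-2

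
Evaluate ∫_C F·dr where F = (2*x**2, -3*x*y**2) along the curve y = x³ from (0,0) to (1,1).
-7/30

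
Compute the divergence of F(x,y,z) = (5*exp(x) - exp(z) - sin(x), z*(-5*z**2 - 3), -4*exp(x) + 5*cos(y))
5*exp(x) - cos(x)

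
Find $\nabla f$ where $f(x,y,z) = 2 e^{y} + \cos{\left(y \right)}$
(0, 2*exp(y) - sin(y), 0)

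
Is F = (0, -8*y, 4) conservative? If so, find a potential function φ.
Yes, F is conservative. φ = -4*y**2 + 4*z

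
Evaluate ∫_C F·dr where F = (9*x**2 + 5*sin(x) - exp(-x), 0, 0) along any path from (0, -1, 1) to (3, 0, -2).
exp(-3) - 5*cos(3) + 85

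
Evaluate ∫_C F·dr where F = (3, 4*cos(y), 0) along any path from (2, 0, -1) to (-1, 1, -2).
-9 + 4*sin(1)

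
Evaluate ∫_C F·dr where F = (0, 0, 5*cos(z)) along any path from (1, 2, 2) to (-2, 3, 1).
-5*sin(2) + 5*sin(1)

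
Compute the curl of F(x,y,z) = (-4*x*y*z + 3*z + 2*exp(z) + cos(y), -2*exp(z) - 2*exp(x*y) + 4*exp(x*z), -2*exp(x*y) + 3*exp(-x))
(-2*x*exp(x*y) - 4*x*exp(x*z) + 2*exp(z), -4*x*y + 2*y*exp(x*y) + 2*exp(z) + 3 + 3*exp(-x), 4*x*z - 2*y*exp(x*y) + 4*z*exp(x*z) + sin(y))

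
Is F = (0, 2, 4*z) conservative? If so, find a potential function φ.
Yes, F is conservative. φ = 2*y + 2*z**2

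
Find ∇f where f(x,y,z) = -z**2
(0, 0, -2*z)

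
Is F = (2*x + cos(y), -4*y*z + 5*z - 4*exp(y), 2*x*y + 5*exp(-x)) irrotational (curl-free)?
No, ∇×F = (2*x + 4*y - 5, -2*y + 5*exp(-x), sin(y))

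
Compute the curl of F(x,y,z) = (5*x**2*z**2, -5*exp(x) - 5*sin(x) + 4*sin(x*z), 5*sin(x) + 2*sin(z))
(-4*x*cos(x*z), 10*x**2*z - 5*cos(x), 4*z*cos(x*z) - 5*exp(x) - 5*cos(x))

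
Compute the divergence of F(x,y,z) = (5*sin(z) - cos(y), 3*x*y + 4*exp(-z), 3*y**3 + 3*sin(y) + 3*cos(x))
3*x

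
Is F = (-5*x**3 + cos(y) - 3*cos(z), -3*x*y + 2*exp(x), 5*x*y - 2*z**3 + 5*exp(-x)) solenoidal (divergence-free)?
No, ∇·F = -15*x**2 - 3*x - 6*z**2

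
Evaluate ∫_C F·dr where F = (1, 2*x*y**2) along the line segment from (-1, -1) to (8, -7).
-1221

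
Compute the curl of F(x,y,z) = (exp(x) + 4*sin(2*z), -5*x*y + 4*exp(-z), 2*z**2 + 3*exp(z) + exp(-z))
(4*exp(-z), 8*cos(2*z), -5*y)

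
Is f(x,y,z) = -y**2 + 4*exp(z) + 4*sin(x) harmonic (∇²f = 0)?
No, ∇²f = 4*exp(z) - 4*sin(x) - 2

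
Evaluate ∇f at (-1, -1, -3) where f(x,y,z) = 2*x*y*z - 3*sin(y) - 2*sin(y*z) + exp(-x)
(6 - E, 6*cos(3) - 3*cos(1) + 6, 2*cos(3) + 2)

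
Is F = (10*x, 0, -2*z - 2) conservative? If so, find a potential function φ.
Yes, F is conservative. φ = 5*x**2 - z**2 - 2*z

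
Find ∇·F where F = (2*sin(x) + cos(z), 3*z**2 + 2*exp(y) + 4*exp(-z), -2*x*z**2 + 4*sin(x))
-4*x*z + 2*exp(y) + 2*cos(x)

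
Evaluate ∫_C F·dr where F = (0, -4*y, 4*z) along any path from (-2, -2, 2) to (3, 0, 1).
2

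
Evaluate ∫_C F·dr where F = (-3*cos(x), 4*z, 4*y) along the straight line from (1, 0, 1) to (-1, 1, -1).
-4 + 6*sin(1)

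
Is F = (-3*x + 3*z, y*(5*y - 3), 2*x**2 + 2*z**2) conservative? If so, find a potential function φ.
No, ∇×F = (0, 3 - 4*x, 0) ≠ 0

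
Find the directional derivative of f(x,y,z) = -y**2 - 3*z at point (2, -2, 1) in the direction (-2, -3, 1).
-15*sqrt(14)/14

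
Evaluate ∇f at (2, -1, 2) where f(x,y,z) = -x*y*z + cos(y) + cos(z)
(2, -4 + sin(1), 2 - sin(2))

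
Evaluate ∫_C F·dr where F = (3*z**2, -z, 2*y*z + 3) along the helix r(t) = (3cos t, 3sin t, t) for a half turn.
-9*pi**2 + 9*pi + 42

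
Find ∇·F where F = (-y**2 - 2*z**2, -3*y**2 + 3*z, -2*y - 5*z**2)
-6*y - 10*z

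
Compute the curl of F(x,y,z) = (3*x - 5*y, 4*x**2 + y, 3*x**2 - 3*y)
(-3, -6*x, 8*x + 5)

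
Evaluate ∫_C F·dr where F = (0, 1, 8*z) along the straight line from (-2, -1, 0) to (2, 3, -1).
8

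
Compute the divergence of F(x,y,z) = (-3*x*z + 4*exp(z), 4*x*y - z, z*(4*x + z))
8*x - z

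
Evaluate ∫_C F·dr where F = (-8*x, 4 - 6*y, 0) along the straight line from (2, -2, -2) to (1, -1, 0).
25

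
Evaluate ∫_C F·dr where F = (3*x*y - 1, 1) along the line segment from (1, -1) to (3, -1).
-14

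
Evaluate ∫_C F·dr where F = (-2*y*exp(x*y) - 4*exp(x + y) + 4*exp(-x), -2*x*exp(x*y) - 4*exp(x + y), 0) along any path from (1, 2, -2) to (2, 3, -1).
2*((-exp(4) - 2*exp(3) + 1 + 2*E)*exp(4) - 2 + 2*E)*exp(-2)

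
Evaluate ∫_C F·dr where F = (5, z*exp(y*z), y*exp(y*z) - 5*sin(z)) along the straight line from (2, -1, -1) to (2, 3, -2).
-E - 5*cos(1) + 5*cos(2) + exp(-6)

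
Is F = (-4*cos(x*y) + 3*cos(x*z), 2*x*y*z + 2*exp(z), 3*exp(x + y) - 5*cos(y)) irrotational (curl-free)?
No, ∇×F = (-2*x*y - 2*exp(z) + 3*exp(x + y) + 5*sin(y), -3*x*sin(x*z) - 3*exp(x + y), -4*x*sin(x*y) + 2*y*z)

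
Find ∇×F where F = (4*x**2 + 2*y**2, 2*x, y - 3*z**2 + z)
(1, 0, 2 - 4*y)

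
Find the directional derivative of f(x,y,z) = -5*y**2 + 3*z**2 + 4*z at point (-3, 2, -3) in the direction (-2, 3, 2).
-88*sqrt(17)/17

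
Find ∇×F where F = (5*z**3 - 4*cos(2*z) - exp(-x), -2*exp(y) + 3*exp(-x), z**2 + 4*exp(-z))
(0, 15*z**2 + 8*sin(2*z), -3*exp(-x))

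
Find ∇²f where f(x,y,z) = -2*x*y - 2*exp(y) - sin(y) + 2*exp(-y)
sin(y) - 4*sinh(y)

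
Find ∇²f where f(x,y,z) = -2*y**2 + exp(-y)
-4 + exp(-y)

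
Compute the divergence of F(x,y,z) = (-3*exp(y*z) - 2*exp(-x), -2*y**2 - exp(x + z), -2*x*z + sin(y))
-2*x - 4*y + 2*exp(-x)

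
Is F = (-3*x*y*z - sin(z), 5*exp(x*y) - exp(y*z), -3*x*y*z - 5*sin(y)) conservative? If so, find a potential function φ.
No, ∇×F = (-3*x*z + y*exp(y*z) - 5*cos(y), -3*x*y + 3*y*z - cos(z), 3*x*z + 5*y*exp(x*y)) ≠ 0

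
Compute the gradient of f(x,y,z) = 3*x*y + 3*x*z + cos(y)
(3*y + 3*z, 3*x - sin(y), 3*x)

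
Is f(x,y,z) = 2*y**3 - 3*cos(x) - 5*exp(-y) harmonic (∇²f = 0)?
No, ∇²f = 12*y + 3*cos(x) - 5*exp(-y)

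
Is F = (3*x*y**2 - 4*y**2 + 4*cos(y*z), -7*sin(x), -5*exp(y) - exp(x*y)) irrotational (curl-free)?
No, ∇×F = (-x*exp(x*y) - 5*exp(y), y*(exp(x*y) - 4*sin(y*z)), -6*x*y + 8*y + 4*z*sin(y*z) - 7*cos(x))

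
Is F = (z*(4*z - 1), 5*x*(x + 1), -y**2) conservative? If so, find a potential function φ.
No, ∇×F = (-2*y, 8*z - 1, 10*x + 5) ≠ 0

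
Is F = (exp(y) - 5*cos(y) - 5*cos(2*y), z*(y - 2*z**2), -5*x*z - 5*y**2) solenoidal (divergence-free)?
No, ∇·F = -5*x + z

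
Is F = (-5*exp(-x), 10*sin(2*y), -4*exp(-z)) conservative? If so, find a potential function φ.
Yes, F is conservative. φ = -5*cos(2*y) + 4*exp(-z) + 5*exp(-x)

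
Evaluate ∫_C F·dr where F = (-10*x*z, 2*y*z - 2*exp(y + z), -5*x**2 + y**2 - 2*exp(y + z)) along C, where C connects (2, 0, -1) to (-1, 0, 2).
-30 - 2*exp(2) + 2*exp(-1)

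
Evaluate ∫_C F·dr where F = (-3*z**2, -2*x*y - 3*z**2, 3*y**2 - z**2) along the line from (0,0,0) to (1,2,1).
-2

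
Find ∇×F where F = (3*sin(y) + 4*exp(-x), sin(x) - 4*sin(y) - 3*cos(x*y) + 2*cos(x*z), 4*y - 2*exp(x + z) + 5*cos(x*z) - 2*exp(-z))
(2*x*sin(x*z) + 4, 5*z*sin(x*z) + 2*exp(x + z), 3*y*sin(x*y) - 2*z*sin(x*z) + cos(x) - 3*cos(y))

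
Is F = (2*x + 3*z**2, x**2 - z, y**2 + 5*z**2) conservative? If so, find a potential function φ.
No, ∇×F = (2*y + 1, 6*z, 2*x) ≠ 0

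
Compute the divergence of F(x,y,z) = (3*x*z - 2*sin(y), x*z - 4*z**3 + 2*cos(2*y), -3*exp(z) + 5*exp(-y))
3*z - 3*exp(z) - 4*sin(2*y)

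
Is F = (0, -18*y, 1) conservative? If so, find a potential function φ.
Yes, F is conservative. φ = -9*y**2 + z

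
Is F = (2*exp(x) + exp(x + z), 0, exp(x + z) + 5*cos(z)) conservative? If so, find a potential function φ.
Yes, F is conservative. φ = 2*exp(x) + exp(x + z) + 5*sin(z)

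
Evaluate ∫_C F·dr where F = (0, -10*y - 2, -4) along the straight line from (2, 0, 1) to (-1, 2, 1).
-24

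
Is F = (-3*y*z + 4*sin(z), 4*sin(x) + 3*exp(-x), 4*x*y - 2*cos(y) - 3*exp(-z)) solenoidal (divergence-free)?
No, ∇·F = 3*exp(-z)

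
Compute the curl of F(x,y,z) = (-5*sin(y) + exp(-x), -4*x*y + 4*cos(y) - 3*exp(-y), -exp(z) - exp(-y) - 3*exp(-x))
(exp(-y), -3*exp(-x), -4*y + 5*cos(y))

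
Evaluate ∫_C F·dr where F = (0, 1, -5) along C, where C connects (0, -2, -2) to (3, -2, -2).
0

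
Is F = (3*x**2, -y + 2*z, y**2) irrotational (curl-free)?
No, ∇×F = (2*y - 2, 0, 0)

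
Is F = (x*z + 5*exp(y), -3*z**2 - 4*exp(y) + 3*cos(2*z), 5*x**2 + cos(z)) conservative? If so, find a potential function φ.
No, ∇×F = (6*z + 6*sin(2*z), -9*x, -5*exp(y)) ≠ 0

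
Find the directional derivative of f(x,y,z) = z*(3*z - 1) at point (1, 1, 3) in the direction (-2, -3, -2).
-2*sqrt(17)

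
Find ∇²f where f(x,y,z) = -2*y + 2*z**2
4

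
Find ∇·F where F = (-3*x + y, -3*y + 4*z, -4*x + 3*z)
-3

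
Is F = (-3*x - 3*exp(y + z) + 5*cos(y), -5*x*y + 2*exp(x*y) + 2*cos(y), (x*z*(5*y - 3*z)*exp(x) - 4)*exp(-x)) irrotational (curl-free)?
No, ∇×F = (5*x*z, -5*y*z + 3*z**2 - 3*exp(y + z) - 4*exp(-x), 2*y*exp(x*y) - 5*y + 3*exp(y + z) + 5*sin(y))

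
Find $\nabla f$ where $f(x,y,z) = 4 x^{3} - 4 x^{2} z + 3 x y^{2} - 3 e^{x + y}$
(12*x**2 - 8*x*z + 3*y**2 - 3*exp(x + y), 6*x*y - 3*exp(x + y), -4*x**2)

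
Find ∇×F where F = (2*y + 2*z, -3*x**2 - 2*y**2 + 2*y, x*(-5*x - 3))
(0, 10*x + 5, -6*x - 2)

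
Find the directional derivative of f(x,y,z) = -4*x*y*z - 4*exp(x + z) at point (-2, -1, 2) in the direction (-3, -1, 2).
-26*sqrt(14)/7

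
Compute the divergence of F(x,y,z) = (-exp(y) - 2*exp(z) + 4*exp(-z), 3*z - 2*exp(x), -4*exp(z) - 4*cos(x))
-4*exp(z)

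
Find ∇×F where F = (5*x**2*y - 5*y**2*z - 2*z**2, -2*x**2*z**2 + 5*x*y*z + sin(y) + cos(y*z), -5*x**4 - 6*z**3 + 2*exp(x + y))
(4*x**2*z - 5*x*y + y*sin(y*z) + 2*exp(x + y), 20*x**3 - 5*y**2 - 4*z - 2*exp(x + y), -5*x**2 - 4*x*z**2 + 15*y*z)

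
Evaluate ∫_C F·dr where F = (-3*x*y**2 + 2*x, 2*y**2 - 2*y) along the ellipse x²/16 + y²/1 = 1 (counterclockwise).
0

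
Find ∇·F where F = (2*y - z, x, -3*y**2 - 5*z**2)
-10*z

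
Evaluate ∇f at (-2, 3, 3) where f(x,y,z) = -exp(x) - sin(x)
(-exp(-2) - cos(2), 0, 0)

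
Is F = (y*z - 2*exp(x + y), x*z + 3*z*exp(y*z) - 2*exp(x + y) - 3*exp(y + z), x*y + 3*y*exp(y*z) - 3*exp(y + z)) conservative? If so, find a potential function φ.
Yes, F is conservative. φ = x*y*z + 3*exp(y*z) - 2*exp(x + y) - 3*exp(y + z)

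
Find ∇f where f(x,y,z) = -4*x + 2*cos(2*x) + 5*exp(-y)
(-4*sin(2*x) - 4, -5*exp(-y), 0)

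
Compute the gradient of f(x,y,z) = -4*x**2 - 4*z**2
(-8*x, 0, -8*z)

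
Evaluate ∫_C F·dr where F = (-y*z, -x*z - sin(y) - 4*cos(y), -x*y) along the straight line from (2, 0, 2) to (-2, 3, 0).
-1 + cos(3) - 4*sin(3)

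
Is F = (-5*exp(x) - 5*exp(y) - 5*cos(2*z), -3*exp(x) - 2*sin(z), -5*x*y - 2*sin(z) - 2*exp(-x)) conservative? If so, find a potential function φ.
No, ∇×F = (-5*x + 2*cos(z), 5*y + 10*sin(2*z) - 2*exp(-x), -3*exp(x) + 5*exp(y)) ≠ 0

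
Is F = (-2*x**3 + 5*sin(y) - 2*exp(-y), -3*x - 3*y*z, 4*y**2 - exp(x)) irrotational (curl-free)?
No, ∇×F = (11*y, exp(x), -5*cos(y) - 3 - 2*exp(-y))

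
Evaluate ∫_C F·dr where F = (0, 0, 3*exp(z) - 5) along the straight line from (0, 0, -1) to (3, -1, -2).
-3*exp(-1) + 3*exp(-2) + 5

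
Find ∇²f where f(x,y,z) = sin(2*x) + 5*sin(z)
-4*sin(2*x) - 5*sin(z)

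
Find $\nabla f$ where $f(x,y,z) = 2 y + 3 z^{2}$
(0, 2, 6*z)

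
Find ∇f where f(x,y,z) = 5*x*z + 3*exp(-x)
(5*z - 3*exp(-x), 0, 5*x)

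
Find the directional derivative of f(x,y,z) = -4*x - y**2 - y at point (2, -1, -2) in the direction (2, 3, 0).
-5*sqrt(13)/13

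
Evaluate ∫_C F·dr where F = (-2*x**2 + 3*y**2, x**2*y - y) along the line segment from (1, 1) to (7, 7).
690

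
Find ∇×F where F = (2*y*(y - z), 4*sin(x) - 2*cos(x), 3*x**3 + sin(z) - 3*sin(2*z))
(0, -9*x**2 - 2*y, -4*y + 2*z + 2*sin(x) + 4*cos(x))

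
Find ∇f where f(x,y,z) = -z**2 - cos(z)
(0, 0, -2*z + sin(z))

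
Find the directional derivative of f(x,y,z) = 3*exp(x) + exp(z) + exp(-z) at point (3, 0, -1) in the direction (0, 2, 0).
0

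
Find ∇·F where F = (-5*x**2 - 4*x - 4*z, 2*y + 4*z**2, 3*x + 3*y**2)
-10*x - 2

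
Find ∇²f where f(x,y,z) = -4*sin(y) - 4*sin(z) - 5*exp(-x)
4*sin(y) + 4*sin(z) - 5*exp(-x)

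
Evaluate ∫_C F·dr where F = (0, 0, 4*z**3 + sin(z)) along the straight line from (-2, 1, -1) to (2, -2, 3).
cos(1) - cos(3) + 80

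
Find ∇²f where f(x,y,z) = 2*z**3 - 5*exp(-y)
12*z - 5*exp(-y)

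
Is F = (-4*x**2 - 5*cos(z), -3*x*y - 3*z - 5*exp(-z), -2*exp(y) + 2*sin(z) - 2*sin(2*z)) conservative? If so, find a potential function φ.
No, ∇×F = (-2*exp(y) + 3 - 5*exp(-z), 5*sin(z), -3*y) ≠ 0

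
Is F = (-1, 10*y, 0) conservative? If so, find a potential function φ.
Yes, F is conservative. φ = -x + 5*y**2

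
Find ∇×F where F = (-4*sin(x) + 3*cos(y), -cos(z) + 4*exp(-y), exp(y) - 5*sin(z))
(exp(y) - sin(z), 0, 3*sin(y))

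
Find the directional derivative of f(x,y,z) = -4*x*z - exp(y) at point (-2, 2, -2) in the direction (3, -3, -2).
sqrt(22)*(8 + 3*exp(2))/22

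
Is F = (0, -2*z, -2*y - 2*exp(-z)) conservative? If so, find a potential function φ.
Yes, F is conservative. φ = -2*y*z + 2*exp(-z)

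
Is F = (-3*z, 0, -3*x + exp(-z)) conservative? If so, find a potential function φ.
Yes, F is conservative. φ = -3*x*z - exp(-z)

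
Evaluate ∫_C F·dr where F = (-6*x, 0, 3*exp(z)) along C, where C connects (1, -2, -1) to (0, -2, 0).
6 - 3*exp(-1)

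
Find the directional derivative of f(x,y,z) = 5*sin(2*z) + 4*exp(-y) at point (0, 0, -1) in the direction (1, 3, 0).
-6*sqrt(10)/5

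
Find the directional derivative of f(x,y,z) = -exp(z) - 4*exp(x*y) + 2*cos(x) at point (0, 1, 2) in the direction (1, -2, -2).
-4/3 + 2*exp(2)/3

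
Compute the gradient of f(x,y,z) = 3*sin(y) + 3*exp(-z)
(0, 3*cos(y), -3*exp(-z))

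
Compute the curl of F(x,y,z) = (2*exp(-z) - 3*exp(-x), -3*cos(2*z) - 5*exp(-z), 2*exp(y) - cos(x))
(2*exp(y) - 6*sin(2*z) - 5*exp(-z), -sin(x) - 2*exp(-z), 0)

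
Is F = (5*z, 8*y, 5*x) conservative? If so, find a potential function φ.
Yes, F is conservative. φ = 5*x*z + 4*y**2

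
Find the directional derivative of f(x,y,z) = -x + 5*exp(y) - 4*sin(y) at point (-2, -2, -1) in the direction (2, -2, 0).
sqrt(2)*(4*exp(2)*cos(2) - exp(2) - 5)*exp(-2)/2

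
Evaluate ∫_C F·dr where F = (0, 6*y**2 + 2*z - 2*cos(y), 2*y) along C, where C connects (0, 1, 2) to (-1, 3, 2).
-2*sin(3) + 2*sin(1) + 60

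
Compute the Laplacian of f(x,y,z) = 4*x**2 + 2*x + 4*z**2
16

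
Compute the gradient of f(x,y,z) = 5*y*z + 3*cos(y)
(0, 5*z - 3*sin(y), 5*y)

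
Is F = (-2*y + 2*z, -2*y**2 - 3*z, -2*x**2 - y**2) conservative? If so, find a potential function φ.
No, ∇×F = (3 - 2*y, 4*x + 2, 2) ≠ 0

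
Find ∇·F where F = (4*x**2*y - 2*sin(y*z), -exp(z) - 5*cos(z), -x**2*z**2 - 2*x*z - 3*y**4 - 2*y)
2*x*(-x*z + 4*y - 1)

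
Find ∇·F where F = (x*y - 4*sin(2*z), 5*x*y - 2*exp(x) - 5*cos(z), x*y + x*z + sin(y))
6*x + y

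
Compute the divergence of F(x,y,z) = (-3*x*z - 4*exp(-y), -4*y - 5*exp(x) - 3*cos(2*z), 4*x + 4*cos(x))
-3*z - 4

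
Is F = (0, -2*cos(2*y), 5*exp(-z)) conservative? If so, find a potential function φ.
Yes, F is conservative. φ = -sin(2*y) - 5*exp(-z)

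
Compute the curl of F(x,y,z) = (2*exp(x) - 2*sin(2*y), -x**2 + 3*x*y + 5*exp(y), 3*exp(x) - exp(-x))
(0, -3*exp(x) - exp(-x), -2*x + 3*y + 4*cos(2*y))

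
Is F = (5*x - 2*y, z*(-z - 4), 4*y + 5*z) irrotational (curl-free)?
No, ∇×F = (2*z + 8, 0, 2)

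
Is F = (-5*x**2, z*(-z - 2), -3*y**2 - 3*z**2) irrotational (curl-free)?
No, ∇×F = (-6*y + 2*z + 2, 0, 0)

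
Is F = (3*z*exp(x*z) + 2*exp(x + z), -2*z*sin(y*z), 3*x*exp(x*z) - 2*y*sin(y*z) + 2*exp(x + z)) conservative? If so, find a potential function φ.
Yes, F is conservative. φ = 3*exp(x*z) + 2*exp(x + z) + 2*cos(y*z)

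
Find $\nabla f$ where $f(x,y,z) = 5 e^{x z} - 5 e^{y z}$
(5*z*exp(x*z), -5*z*exp(y*z), 5*x*exp(x*z) - 5*y*exp(y*z))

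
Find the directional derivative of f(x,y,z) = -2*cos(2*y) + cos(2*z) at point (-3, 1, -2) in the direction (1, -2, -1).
-sqrt(6)*(sin(4) + 4*sin(2))/3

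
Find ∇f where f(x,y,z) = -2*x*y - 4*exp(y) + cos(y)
(-2*y, -2*x - 4*exp(y) - sin(y), 0)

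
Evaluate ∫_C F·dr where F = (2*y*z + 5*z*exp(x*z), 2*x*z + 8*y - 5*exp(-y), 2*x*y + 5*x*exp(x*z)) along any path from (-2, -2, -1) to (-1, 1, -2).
5*(1 - exp(3))*exp(-1)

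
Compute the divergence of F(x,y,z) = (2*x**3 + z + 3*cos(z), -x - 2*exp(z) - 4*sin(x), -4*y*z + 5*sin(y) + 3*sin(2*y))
6*x**2 - 4*y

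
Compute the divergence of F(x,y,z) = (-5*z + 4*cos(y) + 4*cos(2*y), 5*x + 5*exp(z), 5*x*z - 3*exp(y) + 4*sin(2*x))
5*x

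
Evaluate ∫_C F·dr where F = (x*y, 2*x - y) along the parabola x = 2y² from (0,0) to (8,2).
898/15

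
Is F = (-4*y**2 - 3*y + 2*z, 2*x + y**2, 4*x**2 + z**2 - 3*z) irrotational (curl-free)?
No, ∇×F = (0, 2 - 8*x, 8*y + 5)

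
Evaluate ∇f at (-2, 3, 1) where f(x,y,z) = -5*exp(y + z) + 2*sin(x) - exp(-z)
(2*cos(2), -5*exp(4), (1 - 5*exp(5))*exp(-1))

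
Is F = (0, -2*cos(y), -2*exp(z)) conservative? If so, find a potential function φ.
Yes, F is conservative. φ = -2*exp(z) - 2*sin(y)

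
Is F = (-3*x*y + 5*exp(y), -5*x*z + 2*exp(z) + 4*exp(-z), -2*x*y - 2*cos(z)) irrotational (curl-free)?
No, ∇×F = (3*x - 2*exp(z) + 4*exp(-z), 2*y, 3*x - 5*z - 5*exp(y))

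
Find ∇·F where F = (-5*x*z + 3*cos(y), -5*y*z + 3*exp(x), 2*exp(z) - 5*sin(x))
-10*z + 2*exp(z)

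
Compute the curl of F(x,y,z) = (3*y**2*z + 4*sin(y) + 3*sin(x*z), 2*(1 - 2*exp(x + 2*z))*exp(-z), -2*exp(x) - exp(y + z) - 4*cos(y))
(4*exp(x + z) - exp(y + z) + 4*sin(y) + 2*exp(-z), 3*x*cos(x*z) + 3*y**2 + 2*exp(x), -6*y*z - 4*exp(x + z) - 4*cos(y))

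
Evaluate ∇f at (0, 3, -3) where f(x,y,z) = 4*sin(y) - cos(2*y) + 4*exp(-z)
(0, 4*(sin(3) + 1)*cos(3), -4*exp(3))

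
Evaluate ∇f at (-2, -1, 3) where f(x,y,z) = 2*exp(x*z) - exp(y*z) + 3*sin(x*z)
(6*exp(-6) + 9*cos(6), -3*exp(-3), -6*cos(6) - 4*exp(-6) + exp(-3))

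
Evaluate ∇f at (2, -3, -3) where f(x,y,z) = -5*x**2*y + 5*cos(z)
(60, -20, 5*sin(3))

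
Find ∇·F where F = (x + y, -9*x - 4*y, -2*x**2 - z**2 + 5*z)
2 - 2*z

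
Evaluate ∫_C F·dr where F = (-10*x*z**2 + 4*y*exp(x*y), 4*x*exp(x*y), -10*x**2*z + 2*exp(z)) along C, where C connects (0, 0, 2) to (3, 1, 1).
-49 - 2*exp(2) + 2*E + 4*exp(3)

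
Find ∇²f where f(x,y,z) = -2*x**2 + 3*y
-4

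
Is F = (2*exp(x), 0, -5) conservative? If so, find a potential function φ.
Yes, F is conservative. φ = -5*z + 2*exp(x)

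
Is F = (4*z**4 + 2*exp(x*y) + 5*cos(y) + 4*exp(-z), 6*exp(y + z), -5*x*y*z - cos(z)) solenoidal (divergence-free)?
No, ∇·F = -5*x*y + 2*y*exp(x*y) + 6*exp(y + z) + sin(z)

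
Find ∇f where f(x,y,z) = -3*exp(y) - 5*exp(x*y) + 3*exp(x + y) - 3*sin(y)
(-5*y*exp(x*y) + 3*exp(x + y), -5*x*exp(x*y) - 3*exp(y) + 3*exp(x + y) - 3*cos(y), 0)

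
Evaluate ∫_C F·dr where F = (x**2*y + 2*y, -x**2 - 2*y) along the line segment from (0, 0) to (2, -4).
-80/3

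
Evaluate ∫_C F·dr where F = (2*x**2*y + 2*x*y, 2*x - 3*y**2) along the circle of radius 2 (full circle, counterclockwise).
0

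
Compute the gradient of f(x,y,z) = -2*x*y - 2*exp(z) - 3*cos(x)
(-2*y + 3*sin(x), -2*x, -2*exp(z))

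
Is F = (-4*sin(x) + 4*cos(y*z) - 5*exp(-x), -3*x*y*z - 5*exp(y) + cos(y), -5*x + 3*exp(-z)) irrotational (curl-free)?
No, ∇×F = (3*x*y, -4*y*sin(y*z) + 5, z*(-3*y + 4*sin(y*z)))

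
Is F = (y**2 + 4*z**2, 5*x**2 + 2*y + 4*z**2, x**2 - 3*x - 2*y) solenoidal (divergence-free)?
No, ∇·F = 2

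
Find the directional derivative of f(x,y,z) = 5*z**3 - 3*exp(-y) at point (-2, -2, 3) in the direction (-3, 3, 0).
3*sqrt(2)*exp(2)/2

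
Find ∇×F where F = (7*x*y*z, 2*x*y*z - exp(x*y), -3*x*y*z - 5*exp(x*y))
(x*(-2*y - 3*z - 5*exp(x*y)), y*(7*x + 3*z + 5*exp(x*y)), -7*x*z + 2*y*z - y*exp(x*y))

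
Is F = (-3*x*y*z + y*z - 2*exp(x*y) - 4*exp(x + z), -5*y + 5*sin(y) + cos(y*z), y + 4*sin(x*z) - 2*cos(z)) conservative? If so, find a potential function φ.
No, ∇×F = (y*sin(y*z) + 1, -3*x*y + y - 4*z*cos(x*z) - 4*exp(x + z), 3*x*z + 2*x*exp(x*y) - z) ≠ 0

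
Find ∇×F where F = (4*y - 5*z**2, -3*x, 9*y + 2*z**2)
(9, -10*z, -7)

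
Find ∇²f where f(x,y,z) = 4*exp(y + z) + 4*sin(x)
8*exp(y + z) - 4*sin(x)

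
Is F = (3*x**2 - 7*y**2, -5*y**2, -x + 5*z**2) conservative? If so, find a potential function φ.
No, ∇×F = (0, 1, 14*y) ≠ 0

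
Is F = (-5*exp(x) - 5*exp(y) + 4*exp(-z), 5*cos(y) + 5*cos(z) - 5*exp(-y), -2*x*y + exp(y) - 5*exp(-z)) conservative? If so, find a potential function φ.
No, ∇×F = (-2*x + exp(y) + 5*sin(z), 2*y - 4*exp(-z), 5*exp(y)) ≠ 0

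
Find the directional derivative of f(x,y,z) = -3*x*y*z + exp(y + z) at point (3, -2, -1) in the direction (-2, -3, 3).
39*sqrt(22)/22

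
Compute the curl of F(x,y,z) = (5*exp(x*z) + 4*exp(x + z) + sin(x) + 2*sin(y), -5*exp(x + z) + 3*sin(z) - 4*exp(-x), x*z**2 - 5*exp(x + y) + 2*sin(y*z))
(2*z*cos(y*z) - 5*exp(x + y) + 5*exp(x + z) - 3*cos(z), 5*x*exp(x*z) - z**2 + 5*exp(x + y) + 4*exp(x + z), -5*exp(x + z) - 2*cos(y) + 4*exp(-x))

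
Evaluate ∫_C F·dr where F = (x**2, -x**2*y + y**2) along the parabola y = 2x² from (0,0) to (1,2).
5/3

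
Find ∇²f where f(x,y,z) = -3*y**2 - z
-6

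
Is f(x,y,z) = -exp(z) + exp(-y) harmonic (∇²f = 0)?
No, ∇²f = -exp(z) + exp(-y)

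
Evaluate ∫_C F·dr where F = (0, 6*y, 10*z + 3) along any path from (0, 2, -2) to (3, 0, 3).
28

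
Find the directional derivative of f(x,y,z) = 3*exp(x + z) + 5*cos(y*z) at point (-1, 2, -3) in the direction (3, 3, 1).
sqrt(19)*(12 - 35*exp(4)*sin(6))*exp(-4)/19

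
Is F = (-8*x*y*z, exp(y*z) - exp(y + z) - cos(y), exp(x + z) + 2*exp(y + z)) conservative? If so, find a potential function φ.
No, ∇×F = (-y*exp(y*z) + 3*exp(y + z), -8*x*y - exp(x + z), 8*x*z) ≠ 0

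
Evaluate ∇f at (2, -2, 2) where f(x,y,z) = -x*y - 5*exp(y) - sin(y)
(2, -2 - 5*exp(-2) - cos(2), 0)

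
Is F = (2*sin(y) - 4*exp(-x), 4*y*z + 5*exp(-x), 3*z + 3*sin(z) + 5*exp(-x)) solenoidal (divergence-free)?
No, ∇·F = 4*z + 3*cos(z) + 3 + 4*exp(-x)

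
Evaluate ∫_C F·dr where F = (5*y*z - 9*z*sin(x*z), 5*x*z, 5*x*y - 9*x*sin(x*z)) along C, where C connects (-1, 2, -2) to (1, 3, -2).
-50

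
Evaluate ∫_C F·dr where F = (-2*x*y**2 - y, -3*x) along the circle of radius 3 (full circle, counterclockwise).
-18*pi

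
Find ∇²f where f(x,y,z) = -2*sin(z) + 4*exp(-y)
2*sin(z) + 4*exp(-y)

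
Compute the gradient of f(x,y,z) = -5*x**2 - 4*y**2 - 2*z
(-10*x, -8*y, -2)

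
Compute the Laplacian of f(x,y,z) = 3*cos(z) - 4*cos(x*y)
4*x**2*cos(x*y) + 4*y**2*cos(x*y) - 3*cos(z)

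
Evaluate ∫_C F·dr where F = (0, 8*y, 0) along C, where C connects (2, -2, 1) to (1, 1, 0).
-12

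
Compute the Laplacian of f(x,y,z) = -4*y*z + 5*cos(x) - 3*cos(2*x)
-5*cos(x) + 12*cos(2*x)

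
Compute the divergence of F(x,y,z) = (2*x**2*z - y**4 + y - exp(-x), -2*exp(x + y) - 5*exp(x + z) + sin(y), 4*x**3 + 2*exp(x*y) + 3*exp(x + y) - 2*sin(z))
4*x*z - 2*exp(x + y) + cos(y) - 2*cos(z) + exp(-x)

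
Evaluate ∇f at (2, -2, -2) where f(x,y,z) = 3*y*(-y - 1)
(0, 9, 0)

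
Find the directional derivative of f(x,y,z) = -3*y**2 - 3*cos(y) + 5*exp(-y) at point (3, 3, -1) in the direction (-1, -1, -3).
sqrt(11)*(5 + 3*(6 - sin(3))*exp(3))*exp(-3)/11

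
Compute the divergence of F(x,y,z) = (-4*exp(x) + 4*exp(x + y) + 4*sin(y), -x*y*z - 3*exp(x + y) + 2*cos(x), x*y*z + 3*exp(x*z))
x*y - x*z + 3*x*exp(x*z) - 4*exp(x) + exp(x + y)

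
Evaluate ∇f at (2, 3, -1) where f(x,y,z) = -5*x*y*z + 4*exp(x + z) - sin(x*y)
(-3*cos(6) + 4*E + 15, 10 - 2*cos(6), -30 + 4*E)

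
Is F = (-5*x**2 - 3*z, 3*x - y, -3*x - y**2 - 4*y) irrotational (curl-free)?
No, ∇×F = (-2*y - 4, 0, 3)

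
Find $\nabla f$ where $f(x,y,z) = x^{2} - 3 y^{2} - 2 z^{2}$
(2*x, -6*y, -4*z)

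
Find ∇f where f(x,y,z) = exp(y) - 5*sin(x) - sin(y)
(-5*cos(x), exp(y) - cos(y), 0)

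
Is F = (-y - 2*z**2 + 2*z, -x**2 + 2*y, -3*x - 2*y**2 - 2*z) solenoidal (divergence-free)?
Yes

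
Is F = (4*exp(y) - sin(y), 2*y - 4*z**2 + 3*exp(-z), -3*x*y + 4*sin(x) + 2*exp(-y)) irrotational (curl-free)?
No, ∇×F = (-3*x + 8*z + 3*exp(-z) - 2*exp(-y), 3*y - 4*cos(x), -4*exp(y) + cos(y))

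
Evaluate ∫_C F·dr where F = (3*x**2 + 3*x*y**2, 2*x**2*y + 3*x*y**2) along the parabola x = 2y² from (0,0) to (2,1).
218/15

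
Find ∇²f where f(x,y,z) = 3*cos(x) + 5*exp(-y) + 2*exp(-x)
-3*cos(x) + 5*exp(-y) + 2*exp(-x)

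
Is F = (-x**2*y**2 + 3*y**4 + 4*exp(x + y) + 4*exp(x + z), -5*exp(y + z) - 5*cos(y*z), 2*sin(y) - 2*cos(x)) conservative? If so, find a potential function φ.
No, ∇×F = (-5*y*sin(y*z) + 5*exp(y + z) + 2*cos(y), 4*exp(x + z) - 2*sin(x), 2*x**2*y - 12*y**3 - 4*exp(x + y)) ≠ 0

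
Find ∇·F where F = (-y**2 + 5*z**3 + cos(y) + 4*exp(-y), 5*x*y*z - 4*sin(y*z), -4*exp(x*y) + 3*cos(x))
z*(5*x - 4*cos(y*z))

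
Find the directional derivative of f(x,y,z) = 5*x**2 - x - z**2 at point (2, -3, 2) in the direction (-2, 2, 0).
-19*sqrt(2)/2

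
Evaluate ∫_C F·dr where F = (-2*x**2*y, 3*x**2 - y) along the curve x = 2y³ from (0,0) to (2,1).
-251/70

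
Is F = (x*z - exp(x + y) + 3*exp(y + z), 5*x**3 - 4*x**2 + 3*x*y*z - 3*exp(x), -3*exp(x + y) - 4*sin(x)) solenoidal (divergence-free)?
No, ∇·F = 3*x*z + z - exp(x + y)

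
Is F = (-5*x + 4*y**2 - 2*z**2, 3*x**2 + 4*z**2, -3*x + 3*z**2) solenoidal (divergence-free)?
No, ∇·F = 6*z - 5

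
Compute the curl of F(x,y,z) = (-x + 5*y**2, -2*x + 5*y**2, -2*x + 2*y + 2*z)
(2, 2, -10*y - 2)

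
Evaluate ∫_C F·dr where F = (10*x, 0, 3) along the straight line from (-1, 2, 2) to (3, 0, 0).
34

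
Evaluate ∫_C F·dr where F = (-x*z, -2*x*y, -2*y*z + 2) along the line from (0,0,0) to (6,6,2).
-180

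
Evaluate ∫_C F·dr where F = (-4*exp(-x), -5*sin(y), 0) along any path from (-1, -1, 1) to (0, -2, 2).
-4*E - 5*cos(1) + 5*cos(2) + 4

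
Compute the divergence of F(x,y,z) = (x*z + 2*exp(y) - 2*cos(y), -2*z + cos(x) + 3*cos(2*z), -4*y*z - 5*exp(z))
-4*y + z - 5*exp(z)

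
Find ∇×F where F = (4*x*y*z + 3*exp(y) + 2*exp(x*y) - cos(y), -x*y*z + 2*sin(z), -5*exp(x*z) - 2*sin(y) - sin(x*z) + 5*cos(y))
(x*y - 5*sin(y) - 2*cos(y) - 2*cos(z), 4*x*y + 5*z*exp(x*z) + z*cos(x*z), -4*x*z - 2*x*exp(x*y) - y*z - 3*exp(y) - sin(y))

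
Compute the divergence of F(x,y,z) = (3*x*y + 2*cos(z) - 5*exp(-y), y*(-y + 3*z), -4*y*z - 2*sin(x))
-3*y + 3*z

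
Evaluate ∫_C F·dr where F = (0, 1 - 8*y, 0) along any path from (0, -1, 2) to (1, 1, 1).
2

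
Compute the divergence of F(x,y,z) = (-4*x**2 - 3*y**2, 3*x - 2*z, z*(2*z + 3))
-8*x + 4*z + 3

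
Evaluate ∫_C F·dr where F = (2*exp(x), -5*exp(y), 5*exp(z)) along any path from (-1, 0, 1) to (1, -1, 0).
-3*E - 7*exp(-1) + 10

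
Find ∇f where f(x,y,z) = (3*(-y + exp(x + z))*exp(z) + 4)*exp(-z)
(3*exp(x + z), -3, (3*exp(x + 2*z) - 4)*exp(-z))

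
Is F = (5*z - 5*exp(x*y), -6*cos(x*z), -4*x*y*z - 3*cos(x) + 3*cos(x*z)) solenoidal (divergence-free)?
No, ∇·F = -4*x*y - 3*x*sin(x*z) - 5*y*exp(x*y)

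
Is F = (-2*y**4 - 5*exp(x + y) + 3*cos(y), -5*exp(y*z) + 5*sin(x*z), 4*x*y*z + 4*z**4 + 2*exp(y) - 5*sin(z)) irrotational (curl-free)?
No, ∇×F = (4*x*z - 5*x*cos(x*z) + 5*y*exp(y*z) + 2*exp(y), -4*y*z, 8*y**3 + 5*z*cos(x*z) + 5*exp(x + y) + 3*sin(y))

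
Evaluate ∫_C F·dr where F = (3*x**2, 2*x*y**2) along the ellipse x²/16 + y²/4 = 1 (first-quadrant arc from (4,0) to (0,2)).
-64 + 4*pi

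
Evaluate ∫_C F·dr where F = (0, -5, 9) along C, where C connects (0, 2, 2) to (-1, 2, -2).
-36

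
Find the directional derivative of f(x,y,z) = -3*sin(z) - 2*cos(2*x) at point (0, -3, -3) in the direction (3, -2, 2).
-6*sqrt(17)*cos(3)/17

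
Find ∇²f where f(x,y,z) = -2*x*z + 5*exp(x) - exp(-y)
5*exp(x) - exp(-y)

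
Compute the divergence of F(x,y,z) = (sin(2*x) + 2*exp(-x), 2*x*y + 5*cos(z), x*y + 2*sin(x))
2*x + 2*cos(2*x) - 2*exp(-x)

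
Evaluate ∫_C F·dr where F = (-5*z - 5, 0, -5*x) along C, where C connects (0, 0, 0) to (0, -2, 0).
0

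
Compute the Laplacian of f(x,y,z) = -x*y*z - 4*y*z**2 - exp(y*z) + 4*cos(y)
-y**2*exp(y*z) - 8*y - z**2*exp(y*z) - 4*cos(y)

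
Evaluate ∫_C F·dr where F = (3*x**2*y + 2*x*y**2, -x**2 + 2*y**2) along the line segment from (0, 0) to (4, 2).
368/3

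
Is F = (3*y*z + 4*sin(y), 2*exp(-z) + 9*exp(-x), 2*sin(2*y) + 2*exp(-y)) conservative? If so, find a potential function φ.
No, ∇×F = (4*cos(2*y) + 2*exp(-z) - 2*exp(-y), 3*y, -3*z - 4*cos(y) - 9*exp(-x)) ≠ 0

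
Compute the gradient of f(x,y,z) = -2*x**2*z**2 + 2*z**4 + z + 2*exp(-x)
(-4*x*z**2 - 2*exp(-x), 0, -4*x**2*z + 8*z**3 + 1)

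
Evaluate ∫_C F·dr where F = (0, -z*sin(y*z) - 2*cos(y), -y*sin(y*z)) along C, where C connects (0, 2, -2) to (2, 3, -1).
cos(3) - 2*sin(3) - cos(4) + 2*sin(2)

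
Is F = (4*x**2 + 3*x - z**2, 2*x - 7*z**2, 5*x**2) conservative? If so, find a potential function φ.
No, ∇×F = (14*z, -10*x - 2*z, 2) ≠ 0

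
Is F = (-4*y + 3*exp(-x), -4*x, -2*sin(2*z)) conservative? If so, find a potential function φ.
Yes, F is conservative. φ = -4*x*y + cos(2*z) - 3*exp(-x)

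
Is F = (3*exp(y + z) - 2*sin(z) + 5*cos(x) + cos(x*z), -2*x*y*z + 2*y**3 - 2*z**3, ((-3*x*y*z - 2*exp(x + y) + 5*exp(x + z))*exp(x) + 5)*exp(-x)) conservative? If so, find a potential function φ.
No, ∇×F = (2*x*y - 3*x*z + 6*z**2 - 2*exp(x + y), -x*sin(x*z) + 3*y*z + 2*exp(x + y) - 5*exp(x + z) + 3*exp(y + z) - 2*cos(z) + 5*exp(-x), -2*y*z - 3*exp(y + z)) ≠ 0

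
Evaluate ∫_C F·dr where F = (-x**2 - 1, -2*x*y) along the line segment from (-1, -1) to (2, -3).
-12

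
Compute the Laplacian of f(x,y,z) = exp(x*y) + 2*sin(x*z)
x**2*exp(x*y) - 2*x**2*sin(x*z) + y**2*exp(x*y) - 2*z**2*sin(x*z)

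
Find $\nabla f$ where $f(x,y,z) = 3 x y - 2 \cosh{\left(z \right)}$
(3*y, 3*x, -2*sinh(z))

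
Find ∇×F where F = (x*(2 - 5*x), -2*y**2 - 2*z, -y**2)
(2 - 2*y, 0, 0)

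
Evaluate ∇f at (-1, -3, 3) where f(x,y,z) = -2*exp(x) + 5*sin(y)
(-2*exp(-1), 5*cos(3), 0)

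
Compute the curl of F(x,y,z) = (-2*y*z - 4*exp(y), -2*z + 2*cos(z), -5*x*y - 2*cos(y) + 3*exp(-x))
(-5*x + 2*sin(y) + 2*sin(z) + 2, 3*y + 3*exp(-x), 2*z + 4*exp(y))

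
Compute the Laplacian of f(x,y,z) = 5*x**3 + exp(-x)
30*x + exp(-x)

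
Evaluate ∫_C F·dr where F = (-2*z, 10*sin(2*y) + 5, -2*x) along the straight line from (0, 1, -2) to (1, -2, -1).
-13 + 5*cos(2) - 5*cos(4)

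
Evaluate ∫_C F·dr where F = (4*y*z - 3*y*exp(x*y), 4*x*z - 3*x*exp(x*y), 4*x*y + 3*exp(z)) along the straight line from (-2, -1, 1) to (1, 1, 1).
-3*E - 4 + 3*exp(2)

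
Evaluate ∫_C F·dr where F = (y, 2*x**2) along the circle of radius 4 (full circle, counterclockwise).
-16*pi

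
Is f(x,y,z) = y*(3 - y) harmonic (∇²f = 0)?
No, ∇²f = -2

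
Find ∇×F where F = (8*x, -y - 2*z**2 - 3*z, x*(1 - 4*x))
(4*z + 3, 8*x - 1, 0)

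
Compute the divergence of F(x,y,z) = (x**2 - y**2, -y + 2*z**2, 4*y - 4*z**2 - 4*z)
2*x - 8*z - 5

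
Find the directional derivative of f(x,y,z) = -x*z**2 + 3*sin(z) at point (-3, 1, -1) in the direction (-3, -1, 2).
3*sqrt(14)*(-3 + 2*cos(1))/14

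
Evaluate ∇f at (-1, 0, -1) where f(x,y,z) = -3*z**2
(0, 0, 6)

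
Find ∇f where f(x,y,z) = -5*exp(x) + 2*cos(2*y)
(-5*exp(x), -4*sin(2*y), 0)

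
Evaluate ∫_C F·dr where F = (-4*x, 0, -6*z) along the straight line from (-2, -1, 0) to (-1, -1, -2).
-6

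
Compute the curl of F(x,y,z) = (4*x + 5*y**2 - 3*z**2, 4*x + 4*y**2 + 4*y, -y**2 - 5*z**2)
(-2*y, -6*z, 4 - 10*y)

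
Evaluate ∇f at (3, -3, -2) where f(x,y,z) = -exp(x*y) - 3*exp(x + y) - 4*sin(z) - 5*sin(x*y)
(15*cos(9) - 3 + 3*exp(-9), -3 - 3*exp(-9) - 15*cos(9), -4*cos(2))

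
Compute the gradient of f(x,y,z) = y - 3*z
(0, 1, -3)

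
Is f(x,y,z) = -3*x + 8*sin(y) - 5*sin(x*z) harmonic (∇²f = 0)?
No, ∇²f = 5*x**2*sin(x*z) + 5*z**2*sin(x*z) - 8*sin(y)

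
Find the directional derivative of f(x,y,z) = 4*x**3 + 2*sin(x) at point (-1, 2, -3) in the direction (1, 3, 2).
sqrt(14)*(cos(1) + 6)/7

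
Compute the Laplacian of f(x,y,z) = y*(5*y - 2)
10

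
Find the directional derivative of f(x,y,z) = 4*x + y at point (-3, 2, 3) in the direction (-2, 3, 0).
-5*sqrt(13)/13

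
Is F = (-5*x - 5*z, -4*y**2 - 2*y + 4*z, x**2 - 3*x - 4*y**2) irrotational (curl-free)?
No, ∇×F = (-8*y - 4, -2*x - 2, 0)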